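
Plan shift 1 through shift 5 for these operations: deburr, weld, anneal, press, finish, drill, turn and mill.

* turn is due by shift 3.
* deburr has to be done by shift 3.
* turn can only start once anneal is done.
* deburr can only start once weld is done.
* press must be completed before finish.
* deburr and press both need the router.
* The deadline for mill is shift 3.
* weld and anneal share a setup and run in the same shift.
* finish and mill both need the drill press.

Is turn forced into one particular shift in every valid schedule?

turn can be shift 2 (e.g. press=shift 1, anneal=shift 1, deburr=shift 2, turn=shift 2, mill=shift 1, drill=shift 1, weld=shift 1, finish=shift 2) or shift 3 (e.g. anneal in shift 1, weld in shift 1, turn in shift 3, drill in shift 1, finish in shift 2, deburr in shift 2, mill in shift 1, press in shift 1).

No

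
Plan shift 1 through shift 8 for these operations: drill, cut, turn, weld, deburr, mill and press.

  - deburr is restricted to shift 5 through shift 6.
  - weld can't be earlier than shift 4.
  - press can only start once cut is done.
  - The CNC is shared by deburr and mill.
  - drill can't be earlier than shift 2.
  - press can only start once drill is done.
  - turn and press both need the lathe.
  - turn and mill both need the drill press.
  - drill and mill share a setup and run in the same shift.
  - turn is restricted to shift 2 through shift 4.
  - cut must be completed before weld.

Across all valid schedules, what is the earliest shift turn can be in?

shift 2

Turn is available from shift 2; turn's own window allows nothing later than shift 4.
turn at shift 2 is achievable: deburr -> shift 5; press -> shift 4; turn -> shift 2; cut -> shift 1; weld -> shift 4; drill -> shift 3; mill -> shift 3.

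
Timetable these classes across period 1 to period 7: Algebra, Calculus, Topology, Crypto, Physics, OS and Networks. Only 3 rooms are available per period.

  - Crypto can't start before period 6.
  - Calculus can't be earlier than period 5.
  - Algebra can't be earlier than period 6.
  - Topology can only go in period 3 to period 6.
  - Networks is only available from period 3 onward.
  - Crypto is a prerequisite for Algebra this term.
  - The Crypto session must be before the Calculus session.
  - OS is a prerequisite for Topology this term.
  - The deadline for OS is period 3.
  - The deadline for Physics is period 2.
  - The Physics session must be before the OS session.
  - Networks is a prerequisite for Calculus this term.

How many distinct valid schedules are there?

Splitting on Topology: it can be period 3 (4), period 4 (12), period 5 (12), period 6 (12). Listing each branch's schedules as (Algebra, Calculus, Crypto, Physics, OS, Networks) by period number:
Topology=period 3: (7,7,6,1,2,3) (7,7,6,1,2,4) (7,7,6,1,2,5) (7,7,6,1,2,6) — 4.
Topology=period 4: (7,7,6,1,2,3) (7,7,6,1,2,4) (7,7,6,1,2,5) (7,7,6,1,2,6) (7,7,6,1,3,3) (7,7,6,1,3,4) (7,7,6,1,3,5) (7,7,6,1,3,6) (7,7,6,2,3,3) (7,7,6,2,3,4) (7,7,6,2,3,5) (7,7,6,2,3,6) — 12.
Topology=period 5: (7,7,6,1,2,3) (7,7,6,1,2,4) (7,7,6,1,2,5) (7,7,6,1,2,6) (7,7,6,1,3,3) (7,7,6,1,3,4) (7,7,6,1,3,5) (7,7,6,1,3,6) (7,7,6,2,3,3) (7,7,6,2,3,4) (7,7,6,2,3,5) (7,7,6,2,3,6) — 12.
Topology=period 6: (7,7,6,1,2,3) (7,7,6,1,2,4) (7,7,6,1,2,5) (7,7,6,1,2,6) (7,7,6,1,3,3) (7,7,6,1,3,4) (7,7,6,1,3,5) (7,7,6,1,3,6) (7,7,6,2,3,3) (7,7,6,2,3,4) (7,7,6,2,3,5) (7,7,6,2,3,6) — 12.
Summing: 4 + 12 + 12 + 12 = 40.

40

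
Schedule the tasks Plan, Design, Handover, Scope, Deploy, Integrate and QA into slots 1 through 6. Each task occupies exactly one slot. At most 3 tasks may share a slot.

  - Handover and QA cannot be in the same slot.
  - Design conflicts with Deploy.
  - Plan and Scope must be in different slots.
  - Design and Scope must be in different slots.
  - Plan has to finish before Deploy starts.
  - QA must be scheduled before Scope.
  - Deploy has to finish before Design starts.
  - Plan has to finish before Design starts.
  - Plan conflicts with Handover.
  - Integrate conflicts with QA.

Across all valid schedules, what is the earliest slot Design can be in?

Precedence pushes Design to at least 3.
Design at 3 is achievable: QA in 1, Integrate in 3, Handover in 2, Deploy in 2, Scope in 2, Design in 3, Plan in 1.

3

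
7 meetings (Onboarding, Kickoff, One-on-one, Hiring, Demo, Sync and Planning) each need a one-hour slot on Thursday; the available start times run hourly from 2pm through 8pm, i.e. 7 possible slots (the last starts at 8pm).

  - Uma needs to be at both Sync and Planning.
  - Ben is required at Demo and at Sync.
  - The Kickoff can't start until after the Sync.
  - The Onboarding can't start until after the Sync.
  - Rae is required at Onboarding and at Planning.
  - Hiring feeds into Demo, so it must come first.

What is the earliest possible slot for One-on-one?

2pm

One-on-one at 2pm is achievable: Onboarding=3pm; Demo=3pm; Planning=4pm; Hiring=2pm; Sync=2pm; One-on-one=2pm; Kickoff=3pm.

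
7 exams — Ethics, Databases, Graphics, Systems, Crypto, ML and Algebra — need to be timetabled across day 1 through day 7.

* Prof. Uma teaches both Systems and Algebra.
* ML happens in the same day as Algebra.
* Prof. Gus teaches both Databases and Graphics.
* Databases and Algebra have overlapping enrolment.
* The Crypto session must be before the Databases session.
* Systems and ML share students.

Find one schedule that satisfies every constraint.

Databases=day 2; Algebra=day 3; ML=day 3; Graphics=day 1; Systems=day 1; Ethics=day 1; Crypto=day 1

Checking: Crypto(day 1) before Databases(day 2); Systems(day 1) != Algebra(day 3); Systems(day 1) != ML(day 3); Databases(day 2) != Algebra(day 3); Databases(day 2) != Graphics(day 1); ML = Algebra = day 3.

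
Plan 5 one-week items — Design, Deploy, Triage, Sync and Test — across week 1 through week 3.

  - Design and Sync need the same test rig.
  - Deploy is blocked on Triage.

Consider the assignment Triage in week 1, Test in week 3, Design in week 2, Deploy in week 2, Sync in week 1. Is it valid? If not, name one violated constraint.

Yes, all constraints hold

Design and Sync need the same test rig — holds.
Deploy is blocked on Triage — holds.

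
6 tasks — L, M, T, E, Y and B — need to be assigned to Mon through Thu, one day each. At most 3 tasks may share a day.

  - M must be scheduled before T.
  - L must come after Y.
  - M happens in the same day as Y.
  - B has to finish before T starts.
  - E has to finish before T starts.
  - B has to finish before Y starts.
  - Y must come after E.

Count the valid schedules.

8

Splitting on L: it can be Wed (2), Thu (6). Listing each branch's schedules as (M, T, E, Y, B):
L=Wed: (Tue,Wed,Mon,Tue,Mon) (Tue,Thu,Mon,Tue,Mon) — 2.
L=Thu: (Tue,Wed,Mon,Tue,Mon) (Tue,Thu,Mon,Tue,Mon) (Wed,Thu,Mon,Wed,Mon) (Wed,Thu,Mon,Wed,Tue) (Wed,Thu,Tue,Wed,Mon) (Wed,Thu,Tue,Wed,Tue) — 6.
Summing: 2 + 6 = 8.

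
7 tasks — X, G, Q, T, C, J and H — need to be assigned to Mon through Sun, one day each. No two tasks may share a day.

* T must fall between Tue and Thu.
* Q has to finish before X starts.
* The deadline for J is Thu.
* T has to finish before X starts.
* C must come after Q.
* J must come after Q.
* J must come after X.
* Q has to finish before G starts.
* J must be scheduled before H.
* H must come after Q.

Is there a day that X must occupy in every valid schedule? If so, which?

Wed

Precedence pushes X to at least Wed; downstream work caps X at Wed.
So X is pinned to Wed.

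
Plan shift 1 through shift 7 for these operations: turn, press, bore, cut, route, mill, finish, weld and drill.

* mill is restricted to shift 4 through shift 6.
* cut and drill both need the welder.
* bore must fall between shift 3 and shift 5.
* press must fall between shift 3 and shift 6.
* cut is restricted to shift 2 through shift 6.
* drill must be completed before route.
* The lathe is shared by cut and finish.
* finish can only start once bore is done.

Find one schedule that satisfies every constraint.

weld in shift 1; turn in shift 1; mill in shift 4; bore in shift 3; cut in shift 2; press in shift 3; finish in shift 4; route in shift 2; drill in shift 1

Checking: drill(shift 1) before route(shift 2); bore(shift 3) before finish(shift 4); cut(shift 2) != drill(shift 1); cut(shift 2) != finish(shift 4); cut=shift 2 in [shift 2,shift 6]; mill=shift 4 in [shift 4,shift 6]; bore=shift 3 in [shift 3,shift 5]; press=shift 3 in [shift 3,shift 6].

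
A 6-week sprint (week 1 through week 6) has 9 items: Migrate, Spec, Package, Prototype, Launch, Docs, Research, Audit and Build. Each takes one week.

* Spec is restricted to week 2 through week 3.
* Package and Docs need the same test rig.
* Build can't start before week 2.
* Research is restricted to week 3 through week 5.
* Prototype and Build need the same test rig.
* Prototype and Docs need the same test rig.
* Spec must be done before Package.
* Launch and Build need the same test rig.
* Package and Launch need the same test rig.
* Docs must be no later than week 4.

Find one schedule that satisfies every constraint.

Launch in week 1, Package in week 3, Docs in week 1, Spec in week 2, Prototype in week 3, Audit in week 1, Migrate in week 1, Build in week 2, Research in week 3

Checking: Spec(week 2) before Package(week 3); Prototype(week 3) != Build(week 2); Prototype(week 3) != Docs(week 1); Package(week 3) != Docs(week 1); Launch(week 1) != Build(week 2); Package(week 3) != Launch(week 1); Build=week 2 in [week 2,week 6]; Research=week 3 in [week 3,week 5]; Spec=week 2 in [week 2,week 3]; Docs=week 1 in [week 1,week 4].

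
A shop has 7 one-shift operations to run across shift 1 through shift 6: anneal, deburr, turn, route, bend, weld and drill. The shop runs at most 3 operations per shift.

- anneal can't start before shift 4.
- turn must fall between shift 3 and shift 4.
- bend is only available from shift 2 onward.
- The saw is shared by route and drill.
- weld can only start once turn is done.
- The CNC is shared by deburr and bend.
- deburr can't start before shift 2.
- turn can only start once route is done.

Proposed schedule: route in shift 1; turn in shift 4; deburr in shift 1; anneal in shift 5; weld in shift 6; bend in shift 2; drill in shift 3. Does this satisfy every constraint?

The saw is shared by route and drill — holds.
weld can only start once turn is done — holds.
bend is only available from shift 2 onward — holds.
turn must fall between shift 3 and shift 4 — holds.
deburr can't start before shift 2 — violated.
anneal can't start before shift 4 — holds.
The shop runs at most 3 operations per shift — holds.
The CNC is shared by deburr and bend — holds.
turn can only start once route is done — holds.

No. deburr can't start before shift 2 is not satisfied.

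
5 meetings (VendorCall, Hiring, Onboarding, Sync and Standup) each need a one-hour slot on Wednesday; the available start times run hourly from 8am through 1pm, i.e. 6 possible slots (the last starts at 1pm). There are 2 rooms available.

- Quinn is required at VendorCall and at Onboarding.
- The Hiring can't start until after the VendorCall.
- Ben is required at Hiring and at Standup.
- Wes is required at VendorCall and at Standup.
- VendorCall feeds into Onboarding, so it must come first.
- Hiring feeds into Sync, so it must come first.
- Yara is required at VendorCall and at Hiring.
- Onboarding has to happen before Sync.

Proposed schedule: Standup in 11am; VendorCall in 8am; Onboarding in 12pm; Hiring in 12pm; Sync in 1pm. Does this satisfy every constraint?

Valid

The Hiring can't start until after the VendorCall — holds.
Onboarding has to happen before Sync — holds.
Yara is required at VendorCall and at Hiring — holds.
Ben is required at Hiring and at Standup — holds.
Wes is required at VendorCall and at Standup — holds.
VendorCall feeds into Onboarding, so it must come first — holds.
There are 2 rooms available — holds.
Hiring feeds into Sync, so it must come first — holds.
Quinn is required at VendorCall and at Onboarding — holds.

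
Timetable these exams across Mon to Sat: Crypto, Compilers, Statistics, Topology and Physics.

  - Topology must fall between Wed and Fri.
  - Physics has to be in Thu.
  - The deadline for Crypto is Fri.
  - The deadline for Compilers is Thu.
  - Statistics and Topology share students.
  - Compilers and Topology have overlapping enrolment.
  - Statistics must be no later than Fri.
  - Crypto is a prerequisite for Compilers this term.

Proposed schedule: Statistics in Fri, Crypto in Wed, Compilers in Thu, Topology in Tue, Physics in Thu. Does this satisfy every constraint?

No — it violates: Topology must fall between Wed and Fri

Statistics and Topology share students — holds.
The deadline for Crypto is Fri — holds.
Crypto is a prerequisite for Compilers this term — holds.
Compilers and Topology have overlapping enrolment — holds.
Statistics must be no later than Fri — holds.
Physics has to be in Thu — holds.
Topology must fall between Wed and Fri — violated.
The deadline for Compilers is Thu — holds.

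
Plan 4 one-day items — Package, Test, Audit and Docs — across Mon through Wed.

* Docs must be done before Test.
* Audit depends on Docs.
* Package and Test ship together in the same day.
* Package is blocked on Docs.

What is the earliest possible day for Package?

Tue

Precedence pushes Package to at least Tue.
Package at Tue is achievable: Test -> Tue, Docs -> Mon, Audit -> Tue, Package -> Tue.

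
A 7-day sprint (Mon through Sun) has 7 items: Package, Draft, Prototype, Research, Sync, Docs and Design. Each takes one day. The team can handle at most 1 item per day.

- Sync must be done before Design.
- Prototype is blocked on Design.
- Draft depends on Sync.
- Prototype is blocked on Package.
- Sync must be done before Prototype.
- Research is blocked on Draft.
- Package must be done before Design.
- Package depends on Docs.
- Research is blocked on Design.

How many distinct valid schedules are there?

Splitting on Package: it can be Tue (5), Wed (10), Thu (6). Listing each branch's schedules as (Draft, Prototype, Research, Sync, Docs, Design):
Package=Tue: (Thu,Sat,Sun,Wed,Mon,Fri) (Thu,Sun,Sat,Wed,Mon,Fri) (Fri,Sat,Sun,Wed,Mon,Thu) (Fri,Sun,Sat,Wed,Mon,Thu) (Sat,Fri,Sun,Wed,Mon,Thu) — 5.
Package=Wed: (Thu,Sat,Sun,Mon,Tue,Fri) (Thu,Sat,Sun,Tue,Mon,Fri) (Thu,Sun,Sat,Mon,Tue,Fri) (Thu,Sun,Sat,Tue,Mon,Fri) (Fri,Sat,Sun,Mon,Tue,Thu) (Fri,Sat,Sun,Tue,Mon,Thu) (Fri,Sun,Sat,Mon,Tue,Thu) (Fri,Sun,Sat,Tue,Mon,Thu) (Sat,Fri,Sun,Mon,Tue,Thu) (Sat,Fri,Sun,Tue,Mon,Thu) — 10.
Package=Thu: (Tue,Sat,Sun,Mon,Wed,Fri) (Tue,Sun,Sat,Mon,Wed,Fri) (Wed,Sat,Sun,Mon,Tue,Fri) (Wed,Sat,Sun,Tue,Mon,Fri) (Wed,Sun,Sat,Mon,Tue,Fri) (Wed,Sun,Sat,Tue,Mon,Fri) — 6.
Summing: 5 + 10 + 6 = 21.

21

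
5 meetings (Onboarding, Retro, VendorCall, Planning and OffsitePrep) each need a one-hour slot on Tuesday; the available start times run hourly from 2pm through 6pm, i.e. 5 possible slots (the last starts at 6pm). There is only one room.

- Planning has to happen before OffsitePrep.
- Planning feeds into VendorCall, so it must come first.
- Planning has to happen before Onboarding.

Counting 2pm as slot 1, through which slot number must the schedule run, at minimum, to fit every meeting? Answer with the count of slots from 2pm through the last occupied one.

The precedence chain requires at least 2 distinct slots.
With at most 1 per slot and 5 meetings, at least 5 slots are needed.
5 works (last occupied slot: 6pm): for example OffsitePrep -> 5pm, Planning -> 2pm, Retro -> 6pm, Onboarding -> 3pm, VendorCall -> 4pm.

5 slots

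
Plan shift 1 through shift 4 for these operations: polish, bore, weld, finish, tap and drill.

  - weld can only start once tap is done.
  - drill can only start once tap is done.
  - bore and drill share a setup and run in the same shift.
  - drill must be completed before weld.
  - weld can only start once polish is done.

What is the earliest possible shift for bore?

Bore must be in the same shift as drill, which can't be before shift 2, so bore is at least shift 2; bore must be in the same shift as drill, which can't be after shift 3, so bore is at most shift 3.
bore at shift 2 is achievable: finish=shift 1, drill=shift 2, bore=shift 2, tap=shift 1, polish=shift 1, weld=shift 3.

shift 2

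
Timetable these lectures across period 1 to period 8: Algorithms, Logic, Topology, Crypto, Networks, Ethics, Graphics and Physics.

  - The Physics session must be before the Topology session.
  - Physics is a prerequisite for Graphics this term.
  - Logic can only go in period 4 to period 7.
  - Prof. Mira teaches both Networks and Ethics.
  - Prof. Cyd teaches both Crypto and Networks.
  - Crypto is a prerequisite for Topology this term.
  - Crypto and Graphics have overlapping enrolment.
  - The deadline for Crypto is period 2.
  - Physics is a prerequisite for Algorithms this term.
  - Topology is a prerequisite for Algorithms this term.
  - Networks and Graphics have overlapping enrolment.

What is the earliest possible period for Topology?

Precedence pushes Topology to at least period 2; downstream work caps Topology at period 7.
Topology at period 2 is achievable: Ethics -> period 1, Logic -> period 4, Crypto -> period 1, Physics -> period 1, Graphics -> period 2, Algorithms -> period 3, Networks -> period 3, Topology -> period 2.

period 2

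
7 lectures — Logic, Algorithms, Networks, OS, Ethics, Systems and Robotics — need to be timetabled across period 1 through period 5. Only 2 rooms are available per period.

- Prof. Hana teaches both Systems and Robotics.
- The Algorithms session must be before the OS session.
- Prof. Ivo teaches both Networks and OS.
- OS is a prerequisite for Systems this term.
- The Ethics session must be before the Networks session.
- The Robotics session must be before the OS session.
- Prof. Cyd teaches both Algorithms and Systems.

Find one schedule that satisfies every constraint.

Algorithms in period 1, Ethics in period 2, Systems in period 3, Networks in period 3, Logic in period 4, OS in period 2, Robotics in period 1

Checking: Algorithms(period 1) before OS(period 2); Ethics(period 2) before Networks(period 3); OS(period 2) before Systems(period 3); Robotics(period 1) before OS(period 2); Algorithms(period 1) != Systems(period 3); Systems(period 3) != Robotics(period 1); Networks(period 3) != OS(period 2); max 2 per period (cap 2).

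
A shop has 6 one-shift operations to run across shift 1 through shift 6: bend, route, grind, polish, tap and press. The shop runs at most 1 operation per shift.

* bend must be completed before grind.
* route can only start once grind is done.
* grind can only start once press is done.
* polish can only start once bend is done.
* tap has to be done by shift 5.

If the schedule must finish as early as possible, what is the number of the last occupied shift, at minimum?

The precedence chain requires at least 3 distinct shifts.
With at most 1 per shift and 6 operations, at least 6 shifts are needed.
6 works (last occupied shift: shift 6): for example press -> shift 3, route -> shift 5, grind -> shift 4, tap -> shift 1, polish -> shift 6, bend -> shift 2.

shift 6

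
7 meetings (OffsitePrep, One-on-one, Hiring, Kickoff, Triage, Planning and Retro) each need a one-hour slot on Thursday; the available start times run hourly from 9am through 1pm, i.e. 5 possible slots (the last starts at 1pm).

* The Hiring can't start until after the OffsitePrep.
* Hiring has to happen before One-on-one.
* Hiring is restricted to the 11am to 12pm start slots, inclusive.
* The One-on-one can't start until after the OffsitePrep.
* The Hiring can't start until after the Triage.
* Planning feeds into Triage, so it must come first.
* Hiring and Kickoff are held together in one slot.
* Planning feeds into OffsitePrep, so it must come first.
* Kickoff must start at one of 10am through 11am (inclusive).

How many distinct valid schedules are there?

Splitting on One-on-one: it can be 12pm (5), 1pm (5). Listing each branch's schedules as (OffsitePrep, Hiring, Kickoff, Triage, Planning, Retro):
One-on-one=12pm: (10am,11am,11am,10am,9am,9am) (10am,11am,11am,10am,9am,10am) (10am,11am,11am,10am,9am,11am) (10am,11am,11am,10am,9am,12pm) (10am,11am,11am,10am,9am,1pm) — 5.
One-on-one=1pm: (10am,11am,11am,10am,9am,9am) (10am,11am,11am,10am,9am,10am) (10am,11am,11am,10am,9am,11am) (10am,11am,11am,10am,9am,12pm) (10am,11am,11am,10am,9am,1pm) — 5.
Summing: 5 + 5 = 10.

10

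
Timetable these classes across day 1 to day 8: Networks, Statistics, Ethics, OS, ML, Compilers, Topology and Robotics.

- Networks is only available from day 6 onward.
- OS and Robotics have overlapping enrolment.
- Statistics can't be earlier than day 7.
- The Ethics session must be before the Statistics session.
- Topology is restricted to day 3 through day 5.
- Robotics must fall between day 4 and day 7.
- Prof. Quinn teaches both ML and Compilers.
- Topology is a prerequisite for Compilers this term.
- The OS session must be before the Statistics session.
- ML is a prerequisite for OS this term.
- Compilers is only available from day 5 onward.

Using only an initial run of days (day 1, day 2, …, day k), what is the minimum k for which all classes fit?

The precedence chain requires at least 3 distinct days.
Statistics can't be placed before day 7, so the schedule must run through at least day 7.
7 works (last occupied day: day 7): for example OS=day 2, Compilers=day 5, Ethics=day 1, Robotics=day 4, ML=day 1, Topology=day 3, Statistics=day 7, Networks=day 6.

7 days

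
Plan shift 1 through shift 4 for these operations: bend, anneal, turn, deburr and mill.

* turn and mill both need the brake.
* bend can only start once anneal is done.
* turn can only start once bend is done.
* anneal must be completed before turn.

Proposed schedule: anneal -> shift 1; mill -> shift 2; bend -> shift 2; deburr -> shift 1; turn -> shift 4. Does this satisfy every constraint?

Yes, all constraints hold

anneal must be completed before turn — holds.
turn and mill both need the brake — holds.
bend can only start once anneal is done — holds.
turn can only start once bend is done — holds.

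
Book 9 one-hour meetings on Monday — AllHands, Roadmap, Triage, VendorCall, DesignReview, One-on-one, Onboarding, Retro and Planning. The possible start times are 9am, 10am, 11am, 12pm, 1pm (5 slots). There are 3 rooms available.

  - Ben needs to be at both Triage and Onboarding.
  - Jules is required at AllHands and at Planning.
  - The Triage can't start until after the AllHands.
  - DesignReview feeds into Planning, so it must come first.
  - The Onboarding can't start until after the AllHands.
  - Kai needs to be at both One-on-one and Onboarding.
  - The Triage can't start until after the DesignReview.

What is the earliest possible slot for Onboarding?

Precedence pushes Onboarding to at least 10am.
Onboarding at 10am is achievable: Onboarding=10am, Roadmap=9am, DesignReview=9am, Triage=11am, One-on-one=11am, VendorCall=10am, Planning=10am, Retro=11am, AllHands=9am.

10am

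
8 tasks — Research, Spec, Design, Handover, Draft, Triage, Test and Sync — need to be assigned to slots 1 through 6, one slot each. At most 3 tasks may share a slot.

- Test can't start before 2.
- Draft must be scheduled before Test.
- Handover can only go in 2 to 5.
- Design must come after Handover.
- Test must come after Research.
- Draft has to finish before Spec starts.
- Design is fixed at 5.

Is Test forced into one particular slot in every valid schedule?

No

Test can be 2 (e.g. Sync -> 3, Draft -> 1, Test -> 2, Handover -> 2, Spec -> 2, Triage -> 1, Design -> 5, Research -> 1) or 3 (e.g. Handover=2; Sync=2; Spec=2; Design=5; Triage=1; Draft=1; Test=3; Research=1).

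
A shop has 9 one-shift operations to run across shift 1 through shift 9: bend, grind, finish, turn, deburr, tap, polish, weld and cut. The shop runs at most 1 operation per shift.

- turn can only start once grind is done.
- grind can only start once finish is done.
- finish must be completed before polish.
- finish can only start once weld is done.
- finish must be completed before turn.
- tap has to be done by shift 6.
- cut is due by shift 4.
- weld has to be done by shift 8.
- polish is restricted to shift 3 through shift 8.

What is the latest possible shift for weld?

shift 5

Weld's own window allows nothing later than shift 8; downstream work caps weld at shift 6.
weld at shift 5 is achievable: grind=shift 8; finish=shift 6; deburr=shift 4; tap=shift 2; cut=shift 1; bend=shift 3; polish=shift 7; turn=shift 9; weld=shift 5.
Nothing later works — the capacity limit rule out every shift after shift 5.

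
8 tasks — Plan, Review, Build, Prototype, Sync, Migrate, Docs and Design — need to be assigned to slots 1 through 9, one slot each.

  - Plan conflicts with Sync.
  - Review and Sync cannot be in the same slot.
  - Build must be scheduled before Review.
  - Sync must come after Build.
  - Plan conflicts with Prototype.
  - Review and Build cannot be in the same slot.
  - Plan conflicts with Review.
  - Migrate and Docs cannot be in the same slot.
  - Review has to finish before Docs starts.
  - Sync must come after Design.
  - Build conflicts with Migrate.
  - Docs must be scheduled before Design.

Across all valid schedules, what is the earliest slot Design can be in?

4

Precedence pushes Design to at least 4; downstream work caps Design at 8.
Design at 4 is achievable: Build=1; Docs=3; Design=4; Review=2; Migrate=2; Prototype=2; Sync=5; Plan=1.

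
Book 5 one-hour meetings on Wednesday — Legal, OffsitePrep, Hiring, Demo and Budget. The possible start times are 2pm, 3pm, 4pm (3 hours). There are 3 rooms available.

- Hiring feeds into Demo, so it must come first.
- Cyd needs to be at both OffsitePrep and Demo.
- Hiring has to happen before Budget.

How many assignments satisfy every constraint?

30

Splitting on Legal: it can be 2pm (10), 3pm (10), 4pm (10). Listing each branch's schedules as (OffsitePrep, Hiring, Demo, Budget):
Legal=2pm: (2pm,2pm,3pm,3pm) (2pm,2pm,3pm,4pm) (2pm,2pm,4pm,3pm) (2pm,2pm,4pm,4pm) (2pm,3pm,4pm,4pm) (3pm,2pm,4pm,3pm) (3pm,2pm,4pm,4pm) (3pm,3pm,4pm,4pm) (4pm,2pm,3pm,3pm) (4pm,2pm,3pm,4pm) — 10.
Legal=3pm: (2pm,2pm,3pm,3pm) (2pm,2pm,3pm,4pm) (2pm,2pm,4pm,3pm) (2pm,2pm,4pm,4pm) (2pm,3pm,4pm,4pm) (3pm,2pm,4pm,3pm) (3pm,2pm,4pm,4pm) (3pm,3pm,4pm,4pm) (4pm,2pm,3pm,3pm) (4pm,2pm,3pm,4pm) — 10.
Legal=4pm: (2pm,2pm,3pm,3pm) (2pm,2pm,3pm,4pm) (2pm,2pm,4pm,3pm) (2pm,2pm,4pm,4pm) (2pm,3pm,4pm,4pm) (3pm,2pm,4pm,3pm) (3pm,2pm,4pm,4pm) (3pm,3pm,4pm,4pm) (4pm,2pm,3pm,3pm) (4pm,2pm,3pm,4pm) — 10.
Summing: 10 + 10 + 10 = 30.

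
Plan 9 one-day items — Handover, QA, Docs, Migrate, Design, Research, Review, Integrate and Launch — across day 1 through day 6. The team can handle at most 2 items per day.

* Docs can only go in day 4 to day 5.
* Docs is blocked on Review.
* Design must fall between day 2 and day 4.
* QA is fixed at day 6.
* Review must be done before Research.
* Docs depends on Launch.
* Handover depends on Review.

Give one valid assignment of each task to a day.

Review -> day 1, Integrate -> day 4, Design -> day 2, Migrate -> day 3, Launch -> day 1, Docs -> day 4, QA -> day 6, Handover -> day 2, Research -> day 3

Checking: Launch(day 1) before Docs(day 4); Review(day 1) before Research(day 3); Review(day 1) before Handover(day 2); Review(day 1) before Docs(day 4); Docs=day 4 in [day 4,day 5]; QA=day 6 in [day 6,day 6]; Design=day 2 in [day 2,day 4]; max 2 per day (cap 2).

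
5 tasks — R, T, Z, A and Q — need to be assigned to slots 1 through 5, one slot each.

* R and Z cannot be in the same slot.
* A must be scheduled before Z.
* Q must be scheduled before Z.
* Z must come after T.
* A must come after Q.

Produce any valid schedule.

R -> 1, Z -> 3, A -> 2, T -> 1, Q -> 1

Checking: Q(1) before Z(3); Q(1) before A(2); T(1) before Z(3); A(2) before Z(3); R(1) != Z(3).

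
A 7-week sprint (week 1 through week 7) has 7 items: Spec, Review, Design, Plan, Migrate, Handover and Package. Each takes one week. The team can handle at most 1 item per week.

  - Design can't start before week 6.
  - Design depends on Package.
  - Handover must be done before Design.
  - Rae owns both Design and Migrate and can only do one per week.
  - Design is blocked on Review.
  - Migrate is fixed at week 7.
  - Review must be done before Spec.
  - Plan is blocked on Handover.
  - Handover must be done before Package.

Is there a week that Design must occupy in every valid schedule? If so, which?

Design's window is week 6–week 7.
Migrate is fixed at week 7, and Design can't share a week with Migrate.
So Design must be week 6.

week 6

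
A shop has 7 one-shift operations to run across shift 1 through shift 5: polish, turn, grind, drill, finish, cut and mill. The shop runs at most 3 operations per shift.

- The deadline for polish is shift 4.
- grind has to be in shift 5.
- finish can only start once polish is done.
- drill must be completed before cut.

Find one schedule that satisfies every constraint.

cut -> shift 2, polish -> shift 1, drill -> shift 1, grind -> shift 5, finish -> shift 2, mill -> shift 2, turn -> shift 1

Checking: polish(shift 1) before finish(shift 2); drill(shift 1) before cut(shift 2); grind=shift 5 in [shift 5,shift 5]; polish=shift 1 in [shift 1,shift 4]; max 3 per shift (cap 3).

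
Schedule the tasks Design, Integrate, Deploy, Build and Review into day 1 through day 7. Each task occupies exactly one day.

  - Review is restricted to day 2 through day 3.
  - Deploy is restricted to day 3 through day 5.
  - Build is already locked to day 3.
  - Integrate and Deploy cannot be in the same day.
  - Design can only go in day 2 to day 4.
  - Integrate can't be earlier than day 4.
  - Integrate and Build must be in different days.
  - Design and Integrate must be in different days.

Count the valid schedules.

56

Splitting on Design: it can be day 2 (20), day 3 (20), day 4 (16). Listing each branch's schedules as (Integrate, Deploy, Build, Review) by day number:
Design=day 2: (4,3,3,2) (4,3,3,3) (4,5,3,2) (4,5,3,3) (5,3,3,2) (5,3,3,3) (5,4,3,2) (5,4,3,3) (6,3,3,2) (6,3,3,3) (6,4,3,2) (6,4,3,3) (6,5,3,2) (6,5,3,3) (7,3,3,2) (7,3,3,3) (7,4,3,2) (7,4,3,3) (7,5,3,2) (7,5,3,3) — 20.
Design=day 3: (4,3,3,2) (4,3,3,3) (4,5,3,2) (4,5,3,3) (5,3,3,2) (5,3,3,3) (5,4,3,2) (5,4,3,3) (6,3,3,2) (6,3,3,3) (6,4,3,2) (6,4,3,3) (6,5,3,2) (6,5,3,3) (7,3,3,2) (7,3,3,3) (7,4,3,2) (7,4,3,3) (7,5,3,2) (7,5,3,3) — 20.
Design=day 4: (5,3,3,2) (5,3,3,3) (5,4,3,2) (5,4,3,3) (6,3,3,2) (6,3,3,3) (6,4,3,2) (6,4,3,3) (6,5,3,2) (6,5,3,3) (7,3,3,2) (7,3,3,3) (7,4,3,2) (7,4,3,3) (7,5,3,2) (7,5,3,3) — 16.
Summing: 20 + 20 + 16 = 56.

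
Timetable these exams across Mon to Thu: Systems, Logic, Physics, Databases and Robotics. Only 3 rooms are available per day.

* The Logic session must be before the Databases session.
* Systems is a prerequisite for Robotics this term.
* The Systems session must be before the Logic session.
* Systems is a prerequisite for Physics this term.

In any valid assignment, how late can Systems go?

Tue

Downstream work caps Systems at Tue.
Systems at Tue is achievable: Physics in Wed, Databases in Thu, Robotics in Wed, Systems in Tue, Logic in Wed.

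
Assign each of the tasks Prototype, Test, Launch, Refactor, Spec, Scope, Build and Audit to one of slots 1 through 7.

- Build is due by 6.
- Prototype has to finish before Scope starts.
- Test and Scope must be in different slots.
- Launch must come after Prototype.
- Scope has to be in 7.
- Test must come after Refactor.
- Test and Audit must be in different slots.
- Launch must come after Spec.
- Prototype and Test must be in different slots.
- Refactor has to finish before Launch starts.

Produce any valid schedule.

Launch in 2; Build in 1; Spec in 1; Scope in 7; Audit in 1; Prototype in 1; Test in 2; Refactor in 1

Checking: Spec(1) before Launch(2); Prototype(1) before Launch(2); Prototype(1) before Scope(7); Refactor(1) before Launch(2); Refactor(1) before Test(2); Prototype(1) != Test(2); Test(2) != Scope(7); Test(2) != Audit(1); Scope=7 in [7,7]; Build=1 in [1,6].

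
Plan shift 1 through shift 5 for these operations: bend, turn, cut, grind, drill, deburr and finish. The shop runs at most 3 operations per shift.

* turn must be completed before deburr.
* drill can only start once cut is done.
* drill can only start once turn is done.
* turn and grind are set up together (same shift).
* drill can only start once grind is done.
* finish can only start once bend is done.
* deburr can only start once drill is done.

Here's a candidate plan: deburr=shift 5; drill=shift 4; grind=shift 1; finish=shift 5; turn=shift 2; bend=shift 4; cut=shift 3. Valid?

No — it violates: turn and grind are set up together (same shift)

drill can only start once turn is done — holds.
turn and grind are set up together (same shift) — violated.
drill can only start once grind is done — holds.
finish can only start once bend is done — holds.
drill can only start once cut is done — holds.
turn must be completed before deburr — holds.
deburr can only start once drill is done — holds.
The shop runs at most 3 operations per shift — holds.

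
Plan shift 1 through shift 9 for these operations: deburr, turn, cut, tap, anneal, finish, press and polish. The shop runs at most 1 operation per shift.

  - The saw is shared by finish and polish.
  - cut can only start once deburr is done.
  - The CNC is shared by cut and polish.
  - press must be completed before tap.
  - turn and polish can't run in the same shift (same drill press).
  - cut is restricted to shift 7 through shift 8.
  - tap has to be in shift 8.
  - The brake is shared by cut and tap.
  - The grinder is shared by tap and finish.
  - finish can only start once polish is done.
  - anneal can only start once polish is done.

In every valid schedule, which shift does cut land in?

cut's window is shift 7–shift 8.
tap is fixed at shift 8, and cut can't share a shift with tap.
So cut must be shift 7.

shift 7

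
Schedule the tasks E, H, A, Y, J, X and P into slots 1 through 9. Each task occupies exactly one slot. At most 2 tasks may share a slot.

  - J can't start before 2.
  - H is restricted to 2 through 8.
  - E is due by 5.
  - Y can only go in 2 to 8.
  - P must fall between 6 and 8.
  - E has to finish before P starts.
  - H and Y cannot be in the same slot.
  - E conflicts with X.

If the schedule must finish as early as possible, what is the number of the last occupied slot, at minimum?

The precedence chain requires at least 2 distinct slots.
With at most 2 per slot and 7 tasks, at least 4 slots are needed.
P can't be placed before 6, so the schedule must run through at least slot 6.
6 works (last occupied slot: 6): for example Y=3; H=2; A=1; X=3; E=1; P=6; J=2.

6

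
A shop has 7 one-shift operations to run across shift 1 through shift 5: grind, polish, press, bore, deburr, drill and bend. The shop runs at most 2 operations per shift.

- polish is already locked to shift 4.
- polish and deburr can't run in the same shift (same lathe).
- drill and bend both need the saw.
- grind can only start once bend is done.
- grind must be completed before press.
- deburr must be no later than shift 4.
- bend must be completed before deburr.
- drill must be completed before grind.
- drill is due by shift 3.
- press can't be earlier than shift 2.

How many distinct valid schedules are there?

42

Splitting on grind: it can be shift 3 (21), shift 4 (21). Listing each branch's schedules as (polish, press, bore, deburr, drill, bend) by shift number:
grind=shift 3: (4,4,1,2,2,1) (4,4,1,3,1,2) (4,4,1,3,2,1) (4,4,2,3,1,2) (4,4,2,3,2,1) (4,4,3,2,2,1) (4,4,5,2,2,1) (4,4,5,3,1,2) (4,4,5,3,2,1) (4,5,1,2,2,1) (4,5,1,3,1,2) (4,5,1,3,2,1) (4,5,2,3,1,2) (4,5,2,3,2,1) (4,5,3,2,2,1) (4,5,4,2,2,1) (4,5,4,3,1,2) (4,5,4,3,2,1) (4,5,5,2,2,1) (4,5,5,3,1,2) (4,5,5,3,2,1) — 21.
grind=shift 4: (4,5,1,2,2,1) (4,5,1,2,3,1) (4,5,1,3,1,2) (4,5,1,3,2,1) (4,5,1,3,3,1) (4,5,1,3,3,2) (4,5,2,2,3,1) (4,5,2,3,1,2) (4,5,2,3,2,1) (4,5,2,3,3,1) (4,5,2,3,3,2) (4,5,3,2,2,1) (4,5,3,2,3,1) (4,5,3,3,1,2) (4,5,3,3,2,1) (4,5,5,2,2,1) (4,5,5,2,3,1) (4,5,5,3,1,2) (4,5,5,3,2,1) (4,5,5,3,3,1) (4,5,5,3,3,2) — 21.
Summing: 21 + 21 = 42.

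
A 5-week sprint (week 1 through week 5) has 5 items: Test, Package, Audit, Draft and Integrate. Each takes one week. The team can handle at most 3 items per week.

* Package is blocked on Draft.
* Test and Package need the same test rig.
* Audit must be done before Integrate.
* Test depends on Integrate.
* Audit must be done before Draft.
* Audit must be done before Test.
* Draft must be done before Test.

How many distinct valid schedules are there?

Splitting on Test: it can be week 3 (2), week 4 (7), week 5 (11). Listing each branch's schedules as (Package, Audit, Draft, Integrate) by week number:
Test=week 3: (4,1,2,2) (5,1,2,2) — 2.
Test=week 4: (3,1,2,2) (3,1,2,3) (5,1,2,2) (5,1,2,3) (5,1,3,2) (5,1,3,3) (5,2,3,3) — 7.
Test=week 5: (3,1,2,2) (3,1,2,3) (3,1,2,4) (4,1,2,2) (4,1,2,3) (4,1,2,4) (4,1,3,2) (4,1,3,3) (4,1,3,4) (4,2,3,3) (4,2,3,4) — 11.
Summing: 2 + 7 + 11 = 20.

20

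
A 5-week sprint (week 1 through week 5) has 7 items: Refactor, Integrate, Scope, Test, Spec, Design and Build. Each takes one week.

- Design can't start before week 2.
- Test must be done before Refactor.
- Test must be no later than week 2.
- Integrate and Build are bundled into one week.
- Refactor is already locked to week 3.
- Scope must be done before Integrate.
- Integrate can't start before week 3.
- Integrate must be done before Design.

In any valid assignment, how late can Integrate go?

week 4

Integrate is available from week 3; downstream work caps Integrate at week 4.
Integrate at week 4 is achievable: Build=week 4, Refactor=week 3, Test=week 1, Scope=week 1, Integrate=week 4, Spec=week 1, Design=week 5.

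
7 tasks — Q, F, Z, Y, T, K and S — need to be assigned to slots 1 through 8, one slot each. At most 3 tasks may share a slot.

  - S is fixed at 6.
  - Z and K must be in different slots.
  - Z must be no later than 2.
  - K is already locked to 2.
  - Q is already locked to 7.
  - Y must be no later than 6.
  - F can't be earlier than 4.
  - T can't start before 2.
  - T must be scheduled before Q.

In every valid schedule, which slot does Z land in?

1

Z's window is 1–2.
K is fixed at 2, and Z can't share a slot with K.
So Z must be 1.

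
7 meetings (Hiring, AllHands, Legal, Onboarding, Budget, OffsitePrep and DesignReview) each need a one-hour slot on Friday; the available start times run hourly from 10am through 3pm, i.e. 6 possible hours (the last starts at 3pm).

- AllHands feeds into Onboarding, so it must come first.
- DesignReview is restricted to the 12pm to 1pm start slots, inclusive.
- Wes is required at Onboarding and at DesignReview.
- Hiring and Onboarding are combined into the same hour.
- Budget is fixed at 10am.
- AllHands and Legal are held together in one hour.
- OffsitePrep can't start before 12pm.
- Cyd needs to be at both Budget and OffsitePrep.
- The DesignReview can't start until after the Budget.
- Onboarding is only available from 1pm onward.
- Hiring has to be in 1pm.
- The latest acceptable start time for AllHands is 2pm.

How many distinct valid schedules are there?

Splitting on AllHands: it can be 10am (4), 11am (4), 12pm (4). Listing each branch's schedules as (Hiring, Legal, Onboarding, Budget, OffsitePrep, DesignReview):
AllHands=10am: (1pm,10am,1pm,10am,12pm,12pm) (1pm,10am,1pm,10am,1pm,12pm) (1pm,10am,1pm,10am,2pm,12pm) (1pm,10am,1pm,10am,3pm,12pm) — 4.
AllHands=11am: (1pm,11am,1pm,10am,12pm,12pm) (1pm,11am,1pm,10am,1pm,12pm) (1pm,11am,1pm,10am,2pm,12pm) (1pm,11am,1pm,10am,3pm,12pm) — 4.
AllHands=12pm: (1pm,12pm,1pm,10am,12pm,12pm) (1pm,12pm,1pm,10am,1pm,12pm) (1pm,12pm,1pm,10am,2pm,12pm) (1pm,12pm,1pm,10am,3pm,12pm) — 4.
Summing: 4 + 4 + 4 = 12.

12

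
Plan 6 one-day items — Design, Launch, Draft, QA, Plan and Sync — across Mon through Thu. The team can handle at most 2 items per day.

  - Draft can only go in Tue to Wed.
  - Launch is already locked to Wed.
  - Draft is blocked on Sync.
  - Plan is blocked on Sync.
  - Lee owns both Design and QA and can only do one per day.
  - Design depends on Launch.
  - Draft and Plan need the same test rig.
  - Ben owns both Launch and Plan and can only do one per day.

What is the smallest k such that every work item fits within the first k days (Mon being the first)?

4 days

The precedence chain requires at least 2 distinct days.
With at most 2 per day and 6 work items, at least 3 days are needed.
Propagating the time windows through the other constraints, Design can't land before Thu — that is day 4 counting from Mon — so the schedule must run through at least 4 days.
4 works (last occupied day: Thu): for example Launch in Wed, Draft in Tue, Design in Thu, Sync in Mon, Plan in Thu, QA in Mon.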